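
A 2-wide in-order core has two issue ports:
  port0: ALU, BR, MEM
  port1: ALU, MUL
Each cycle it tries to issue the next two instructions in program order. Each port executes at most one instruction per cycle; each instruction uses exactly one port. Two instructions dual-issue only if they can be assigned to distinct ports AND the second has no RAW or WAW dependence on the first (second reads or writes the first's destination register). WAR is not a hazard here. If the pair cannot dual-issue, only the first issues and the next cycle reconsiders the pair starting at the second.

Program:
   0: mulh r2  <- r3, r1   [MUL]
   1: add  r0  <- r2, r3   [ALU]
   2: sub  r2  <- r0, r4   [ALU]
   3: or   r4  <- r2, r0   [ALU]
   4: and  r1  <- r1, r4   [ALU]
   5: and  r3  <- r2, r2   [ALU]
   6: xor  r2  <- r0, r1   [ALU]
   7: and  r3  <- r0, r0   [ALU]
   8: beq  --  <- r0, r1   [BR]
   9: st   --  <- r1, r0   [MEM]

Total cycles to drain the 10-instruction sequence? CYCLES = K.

CYCLES = 8

0. mulh.MUL @i0  | RAW r2
1. add.ALU @i1  | RAW r0
2. sub.ALU @i2  | RAW r2
3. or.ALU @i3  | RAW r4
4. and.ALU/and.ALU @i4&i5  | pair
5. xor.ALU/and.ALU @i6&i7  | pair
6. beq.BR @i8  | no-port BR/MEM
7. st.MEM @i9  | tail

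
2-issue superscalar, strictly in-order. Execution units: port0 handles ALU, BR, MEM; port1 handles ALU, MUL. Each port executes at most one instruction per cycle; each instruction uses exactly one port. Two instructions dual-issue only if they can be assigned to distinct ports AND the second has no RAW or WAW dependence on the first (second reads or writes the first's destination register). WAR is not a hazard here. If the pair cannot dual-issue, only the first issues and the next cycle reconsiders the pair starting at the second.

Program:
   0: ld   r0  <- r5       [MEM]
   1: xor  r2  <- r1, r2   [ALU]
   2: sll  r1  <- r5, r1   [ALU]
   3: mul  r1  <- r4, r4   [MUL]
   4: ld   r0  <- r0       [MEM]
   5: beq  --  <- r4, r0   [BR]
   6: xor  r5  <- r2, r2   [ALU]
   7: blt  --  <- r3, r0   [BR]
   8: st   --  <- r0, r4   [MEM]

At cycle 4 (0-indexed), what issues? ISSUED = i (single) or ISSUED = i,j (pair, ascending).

ISSUED = 7

0. ld/xor @i0/i1  | 2-wide
1. sll @i2  | WAW r1
2. mul/ld @i3/i4  | 2-wide
3. beq/xor @i5/i6  | 2-wide
4. blt @i7  | no-port BR/MEM
5. st @i8  | tail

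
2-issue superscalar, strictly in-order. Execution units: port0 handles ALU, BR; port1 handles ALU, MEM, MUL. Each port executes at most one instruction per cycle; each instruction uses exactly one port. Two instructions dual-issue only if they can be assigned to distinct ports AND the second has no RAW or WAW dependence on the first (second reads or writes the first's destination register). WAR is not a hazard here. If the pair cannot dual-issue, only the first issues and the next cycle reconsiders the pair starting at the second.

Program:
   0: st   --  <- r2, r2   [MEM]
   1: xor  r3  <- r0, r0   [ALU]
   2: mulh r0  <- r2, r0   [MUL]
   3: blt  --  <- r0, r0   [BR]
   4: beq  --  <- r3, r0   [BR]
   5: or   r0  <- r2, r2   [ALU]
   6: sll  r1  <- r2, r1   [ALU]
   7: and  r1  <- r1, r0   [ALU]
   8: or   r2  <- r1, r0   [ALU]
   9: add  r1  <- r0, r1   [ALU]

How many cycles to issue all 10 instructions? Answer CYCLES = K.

CYCLES = 7

  cy0 -> i0&i1 (st xor) pair
  cy1 -> i2 (mulh) RAW r0
  cy2 -> i3 (blt) no-port BR/BR
  cy3 -> i4&i5 (beq or) pair
  cy4 -> i6 (sll) RAW+WAW r1
  cy5 -> i7 (and) RAW r1
  cy6 -> i8&i9 (or add) pair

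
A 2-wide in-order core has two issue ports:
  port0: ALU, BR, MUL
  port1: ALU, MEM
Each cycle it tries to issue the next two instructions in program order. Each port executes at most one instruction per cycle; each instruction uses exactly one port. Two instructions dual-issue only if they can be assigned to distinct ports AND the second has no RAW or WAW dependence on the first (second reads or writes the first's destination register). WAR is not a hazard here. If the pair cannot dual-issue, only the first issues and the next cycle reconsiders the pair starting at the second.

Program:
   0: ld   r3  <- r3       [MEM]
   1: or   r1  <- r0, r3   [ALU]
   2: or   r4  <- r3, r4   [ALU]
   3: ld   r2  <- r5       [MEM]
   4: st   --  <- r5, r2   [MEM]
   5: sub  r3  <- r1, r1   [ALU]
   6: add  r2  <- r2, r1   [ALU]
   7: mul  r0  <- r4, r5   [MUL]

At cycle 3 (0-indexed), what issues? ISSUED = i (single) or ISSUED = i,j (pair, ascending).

ISSUED = 4,5

c0: i0 ld  RAW r3
c1: i1,i2 or;or  2-wide
c2: i3 ld  no-port MEM/MEM
c3: i4,i5 st;sub  2-wide
c4: i6,i7 add;mul  2-wide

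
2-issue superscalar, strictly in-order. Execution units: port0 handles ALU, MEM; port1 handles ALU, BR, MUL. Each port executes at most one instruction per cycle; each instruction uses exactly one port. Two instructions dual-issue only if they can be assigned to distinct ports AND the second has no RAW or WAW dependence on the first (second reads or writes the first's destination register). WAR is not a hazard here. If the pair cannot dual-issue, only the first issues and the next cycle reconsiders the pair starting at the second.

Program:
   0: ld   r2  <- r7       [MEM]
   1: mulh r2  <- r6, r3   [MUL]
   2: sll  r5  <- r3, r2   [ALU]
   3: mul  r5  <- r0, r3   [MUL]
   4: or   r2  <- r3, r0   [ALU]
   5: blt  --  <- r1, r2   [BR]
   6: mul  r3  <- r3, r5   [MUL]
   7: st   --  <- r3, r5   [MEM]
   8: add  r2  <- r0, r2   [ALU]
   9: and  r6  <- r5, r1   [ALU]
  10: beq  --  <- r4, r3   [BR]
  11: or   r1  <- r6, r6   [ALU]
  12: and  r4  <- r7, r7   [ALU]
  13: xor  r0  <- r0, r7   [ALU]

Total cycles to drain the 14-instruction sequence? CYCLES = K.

CYCLES = 10

c0: i0 ld  WAW r2
c1: i1 mulh  RAW r2
c2: i2 sll  WAW r5
c3: i3+i4 mul;or  dual
c4: i5 blt  no-port BR/MUL
c5: i6 mul  RAW r3
c6: i7+i8 st;add  dual
c7: i9+i10 and;beq  dual
c8: i11+i12 or;and  dual
c9: i13 xor  tail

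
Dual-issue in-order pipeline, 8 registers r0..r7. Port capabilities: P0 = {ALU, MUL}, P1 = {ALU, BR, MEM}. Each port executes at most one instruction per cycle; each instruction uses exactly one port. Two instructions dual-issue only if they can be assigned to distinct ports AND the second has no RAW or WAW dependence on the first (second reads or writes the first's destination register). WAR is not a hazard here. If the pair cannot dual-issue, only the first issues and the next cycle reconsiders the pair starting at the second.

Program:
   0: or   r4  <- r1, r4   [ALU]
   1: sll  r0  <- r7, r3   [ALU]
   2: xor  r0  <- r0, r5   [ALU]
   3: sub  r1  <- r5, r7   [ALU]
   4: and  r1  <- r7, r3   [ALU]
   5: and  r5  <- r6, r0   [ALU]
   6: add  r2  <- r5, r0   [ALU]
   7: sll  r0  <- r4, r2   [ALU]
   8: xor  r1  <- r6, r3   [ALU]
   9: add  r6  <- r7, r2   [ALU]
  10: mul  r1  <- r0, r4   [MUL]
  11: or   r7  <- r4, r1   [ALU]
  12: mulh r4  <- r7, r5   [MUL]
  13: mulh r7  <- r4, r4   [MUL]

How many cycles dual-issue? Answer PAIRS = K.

PAIRS = 5

[0] i0,i1  or/sll  -- 2-wide
[1] i2,i3  xor/sub  -- 2-wide
[2] i4,i5  and/and  -- 2-wide
[3] i6  add  -- RAW r2
[4] i7,i8  sll/xor  -- 2-wide
[5] i9,i10  add/mul  -- 2-wide
[6] i11  or  -- RAW r7
[7] i12  mulh  -- no-port MUL/MUL
[8] i13  mulh  -- tail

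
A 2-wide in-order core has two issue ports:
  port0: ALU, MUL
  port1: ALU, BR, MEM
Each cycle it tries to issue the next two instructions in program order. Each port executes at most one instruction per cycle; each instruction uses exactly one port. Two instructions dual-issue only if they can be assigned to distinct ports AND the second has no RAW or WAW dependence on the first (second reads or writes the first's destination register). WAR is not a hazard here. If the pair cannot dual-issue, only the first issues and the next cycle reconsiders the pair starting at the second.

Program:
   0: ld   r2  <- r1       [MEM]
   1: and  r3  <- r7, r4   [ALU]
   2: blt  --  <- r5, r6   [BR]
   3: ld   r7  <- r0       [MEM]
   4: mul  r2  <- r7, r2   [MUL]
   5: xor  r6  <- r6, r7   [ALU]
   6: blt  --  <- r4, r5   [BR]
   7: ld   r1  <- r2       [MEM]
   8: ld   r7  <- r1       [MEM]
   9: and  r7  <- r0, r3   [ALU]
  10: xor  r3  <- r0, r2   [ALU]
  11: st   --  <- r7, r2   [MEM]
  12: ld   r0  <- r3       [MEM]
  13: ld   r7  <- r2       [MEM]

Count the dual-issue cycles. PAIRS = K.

#0 head=0: ld.MEM+and.ALU i0&i1 pair
#1 head=2: blt.BR i2 no-port BR/MEM
#2 head=3: ld.MEM i3 RAW r7
#3 head=4: mul.MUL+xor.ALU i4&i5 pair
#4 head=6: blt.BR i6 no-port BR/MEM
#5 head=7: ld.MEM i7 no-port MEM/MEM
#6 head=8: ld.MEM i8 WAW r7
#7 head=9: and.ALU+xor.ALU i9&i10 pair
#8 head=11: st.MEM i11 no-port MEM/MEM
#9 head=12: ld.MEM i12 no-port MEM/MEM
#10 head=13: ld.MEM i13 tail

PAIRS = 3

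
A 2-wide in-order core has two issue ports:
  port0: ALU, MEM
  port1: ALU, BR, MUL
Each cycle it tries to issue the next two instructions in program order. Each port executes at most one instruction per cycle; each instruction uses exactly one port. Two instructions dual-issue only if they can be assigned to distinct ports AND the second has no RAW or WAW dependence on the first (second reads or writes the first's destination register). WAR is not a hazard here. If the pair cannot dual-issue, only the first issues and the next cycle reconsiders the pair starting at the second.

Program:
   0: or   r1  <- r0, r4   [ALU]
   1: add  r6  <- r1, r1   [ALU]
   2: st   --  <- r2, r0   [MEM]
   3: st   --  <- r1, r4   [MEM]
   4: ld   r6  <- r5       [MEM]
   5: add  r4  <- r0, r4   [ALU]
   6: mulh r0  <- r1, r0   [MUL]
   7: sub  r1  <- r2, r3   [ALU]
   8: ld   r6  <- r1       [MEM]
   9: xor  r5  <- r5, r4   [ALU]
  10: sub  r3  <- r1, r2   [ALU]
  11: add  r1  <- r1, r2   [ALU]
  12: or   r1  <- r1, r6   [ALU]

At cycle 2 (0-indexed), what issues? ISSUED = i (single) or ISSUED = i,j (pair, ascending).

ISSUED = 3

0. or @i0  | RAW r1
1. add+st @i1/i2  | pair
2. st @i3  | no-port MEM/MEM
3. ld+add @i4/i5  | pair
4. mulh+sub @i6/i7  | pair
5. ld+xor @i8/i9  | pair
6. sub+add @i10/i11  | pair
7. or @i12  | tail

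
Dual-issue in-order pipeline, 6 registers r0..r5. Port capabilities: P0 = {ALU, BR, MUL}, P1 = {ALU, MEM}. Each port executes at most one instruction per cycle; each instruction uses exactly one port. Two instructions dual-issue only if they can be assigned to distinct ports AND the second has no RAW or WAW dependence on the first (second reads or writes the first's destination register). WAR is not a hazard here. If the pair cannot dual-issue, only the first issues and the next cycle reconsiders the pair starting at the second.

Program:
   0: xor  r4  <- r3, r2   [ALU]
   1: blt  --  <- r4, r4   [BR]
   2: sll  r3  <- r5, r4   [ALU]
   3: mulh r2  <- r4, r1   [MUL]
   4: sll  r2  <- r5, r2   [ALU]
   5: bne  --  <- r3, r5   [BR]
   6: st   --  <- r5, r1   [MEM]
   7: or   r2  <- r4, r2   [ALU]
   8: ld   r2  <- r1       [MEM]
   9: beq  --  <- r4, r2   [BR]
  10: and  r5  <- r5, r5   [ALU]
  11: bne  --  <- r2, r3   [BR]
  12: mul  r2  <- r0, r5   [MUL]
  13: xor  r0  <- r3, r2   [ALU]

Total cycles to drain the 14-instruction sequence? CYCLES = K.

c0: i0 xor.ALU  RAW r4
c1: i1/i2 blt.BR;sll.ALU  2-wide
c2: i3 mulh.MUL  RAW+WAW r2
c3: i4/i5 sll.ALU;bne.BR  2-wide
c4: i6/i7 st.MEM;or.ALU  2-wide
c5: i8 ld.MEM  RAW r2
c6: i9/i10 beq.BR;and.ALU  2-wide
c7: i11 bne.BR  no-port BR/MUL
c8: i12 mul.MUL  RAW r2
c9: i13 xor.ALU  tail

CYCLES = 10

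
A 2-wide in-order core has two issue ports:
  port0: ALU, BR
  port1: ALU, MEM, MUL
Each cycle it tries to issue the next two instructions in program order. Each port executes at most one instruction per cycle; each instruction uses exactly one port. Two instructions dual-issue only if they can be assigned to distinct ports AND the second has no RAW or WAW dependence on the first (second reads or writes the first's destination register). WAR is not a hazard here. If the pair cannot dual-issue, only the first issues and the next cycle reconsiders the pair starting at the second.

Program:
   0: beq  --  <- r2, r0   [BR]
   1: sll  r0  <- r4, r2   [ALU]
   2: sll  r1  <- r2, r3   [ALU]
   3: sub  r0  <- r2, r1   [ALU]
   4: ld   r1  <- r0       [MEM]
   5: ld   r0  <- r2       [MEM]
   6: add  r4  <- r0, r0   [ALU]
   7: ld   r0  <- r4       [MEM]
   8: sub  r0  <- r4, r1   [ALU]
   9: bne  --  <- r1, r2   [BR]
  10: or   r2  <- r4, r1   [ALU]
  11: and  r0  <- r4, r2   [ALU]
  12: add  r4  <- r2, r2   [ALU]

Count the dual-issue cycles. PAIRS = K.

#0 head=0: beq sll i0&i1 pair
#1 head=2: sll i2 RAW r1
#2 head=3: sub i3 RAW r0
#3 head=4: ld i4 no-port MEM/MEM
#4 head=5: ld i5 RAW r0
#5 head=6: add i6 RAW r4
#6 head=7: ld i7 WAW r0
#7 head=8: sub bne i8&i9 pair
#8 head=10: or i10 RAW r2
#9 head=11: and add i11&i12 pair

PAIRS = 3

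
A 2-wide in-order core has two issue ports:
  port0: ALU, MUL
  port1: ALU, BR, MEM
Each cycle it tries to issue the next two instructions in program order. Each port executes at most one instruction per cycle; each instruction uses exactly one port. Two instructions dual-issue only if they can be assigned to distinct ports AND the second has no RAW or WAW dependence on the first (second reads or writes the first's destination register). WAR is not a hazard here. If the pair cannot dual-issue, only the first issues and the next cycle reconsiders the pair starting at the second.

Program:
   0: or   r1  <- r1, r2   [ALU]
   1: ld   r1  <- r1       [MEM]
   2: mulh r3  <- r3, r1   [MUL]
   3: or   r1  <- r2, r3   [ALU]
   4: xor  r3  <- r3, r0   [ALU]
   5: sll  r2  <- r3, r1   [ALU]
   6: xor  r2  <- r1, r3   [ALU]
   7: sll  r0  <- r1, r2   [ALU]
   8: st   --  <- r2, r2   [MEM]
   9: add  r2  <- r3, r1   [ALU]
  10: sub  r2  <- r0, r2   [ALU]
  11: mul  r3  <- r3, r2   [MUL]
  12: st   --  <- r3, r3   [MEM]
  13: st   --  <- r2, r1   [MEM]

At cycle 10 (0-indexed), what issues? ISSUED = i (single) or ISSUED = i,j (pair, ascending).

ISSUED = 12

c0: i0 or  RAW+WAW r1
c1: i1 ld  RAW r1
c2: i2 mulh  RAW r3
c3: i3,i4 or xor  dual
c4: i5 sll  WAW r2
c5: i6 xor  RAW r2
c6: i7,i8 sll st  dual
c7: i9 add  RAW+WAW r2
c8: i10 sub  RAW r2
c9: i11 mul  RAW r3
c10: i12 st  no-port MEM/MEM
c11: i13 st  tail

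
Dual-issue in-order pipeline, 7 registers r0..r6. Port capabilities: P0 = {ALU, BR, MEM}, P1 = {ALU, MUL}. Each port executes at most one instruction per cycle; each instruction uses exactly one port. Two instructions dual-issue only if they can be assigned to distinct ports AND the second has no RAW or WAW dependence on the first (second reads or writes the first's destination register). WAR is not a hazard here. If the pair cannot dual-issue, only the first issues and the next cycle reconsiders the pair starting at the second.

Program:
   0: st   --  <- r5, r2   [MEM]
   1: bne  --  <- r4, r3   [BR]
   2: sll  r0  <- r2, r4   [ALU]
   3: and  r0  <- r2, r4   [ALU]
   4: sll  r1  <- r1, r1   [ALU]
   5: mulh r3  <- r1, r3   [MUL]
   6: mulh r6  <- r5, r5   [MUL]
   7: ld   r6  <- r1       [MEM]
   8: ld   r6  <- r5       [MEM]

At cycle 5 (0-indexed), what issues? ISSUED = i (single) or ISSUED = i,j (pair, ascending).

ISSUED = 7

t=0 i0:st.MEM ; no-port MEM/BR
t=1 i1&i2:bne.BR sll.ALU ; 2-wide
t=2 i3&i4:and.ALU sll.ALU ; 2-wide
t=3 i5:mulh.MUL ; no-port MUL/MUL
t=4 i6:mulh.MUL ; WAW r6
t=5 i7:ld.MEM ; no-port MEM/MEM
t=6 i8:ld.MEM ; tail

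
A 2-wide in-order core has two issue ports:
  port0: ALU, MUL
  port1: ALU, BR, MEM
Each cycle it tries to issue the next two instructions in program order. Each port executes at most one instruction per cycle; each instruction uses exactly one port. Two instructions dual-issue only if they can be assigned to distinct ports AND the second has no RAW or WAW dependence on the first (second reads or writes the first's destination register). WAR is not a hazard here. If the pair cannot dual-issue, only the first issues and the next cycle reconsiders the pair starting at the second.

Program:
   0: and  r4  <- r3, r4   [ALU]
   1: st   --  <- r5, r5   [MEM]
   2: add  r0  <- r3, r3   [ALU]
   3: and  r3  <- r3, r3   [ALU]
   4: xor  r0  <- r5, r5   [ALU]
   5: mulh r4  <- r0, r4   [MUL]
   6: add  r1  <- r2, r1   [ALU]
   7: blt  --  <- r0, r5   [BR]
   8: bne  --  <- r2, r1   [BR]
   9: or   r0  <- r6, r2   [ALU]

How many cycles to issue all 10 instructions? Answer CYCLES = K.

  cy0 -> i0&i1 (and;st) pair
  cy1 -> i2&i3 (add;and) pair
  cy2 -> i4 (xor) RAW r0
  cy3 -> i5&i6 (mulh;add) pair
  cy4 -> i7 (blt) no-port BR/BR
  cy5 -> i8&i9 (bne;or) pair

CYCLES = 6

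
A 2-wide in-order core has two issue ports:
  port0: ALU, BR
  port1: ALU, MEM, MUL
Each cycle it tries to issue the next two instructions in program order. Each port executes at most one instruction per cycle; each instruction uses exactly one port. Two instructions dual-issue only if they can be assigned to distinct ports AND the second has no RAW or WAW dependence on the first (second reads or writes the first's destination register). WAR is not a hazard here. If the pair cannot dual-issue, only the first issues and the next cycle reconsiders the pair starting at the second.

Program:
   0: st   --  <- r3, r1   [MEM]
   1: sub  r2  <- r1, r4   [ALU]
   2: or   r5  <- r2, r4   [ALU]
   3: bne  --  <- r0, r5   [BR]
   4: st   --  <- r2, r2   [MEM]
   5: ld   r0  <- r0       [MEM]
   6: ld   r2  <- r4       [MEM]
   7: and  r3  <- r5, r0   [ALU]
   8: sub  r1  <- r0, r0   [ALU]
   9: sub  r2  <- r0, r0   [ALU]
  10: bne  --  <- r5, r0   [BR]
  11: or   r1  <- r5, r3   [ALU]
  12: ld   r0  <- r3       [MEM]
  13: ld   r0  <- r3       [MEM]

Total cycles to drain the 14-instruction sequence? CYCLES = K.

CYCLES = 9

c0: i0+i1 st.MEM;sub.ALU  dual
c1: i2 or.ALU  RAW r5
c2: i3+i4 bne.BR;st.MEM  dual
c3: i5 ld.MEM  no-port MEM/MEM
c4: i6+i7 ld.MEM;and.ALU  dual
c5: i8+i9 sub.ALU;sub.ALU  dual
c6: i10+i11 bne.BR;or.ALU  dual
c7: i12 ld.MEM  no-port MEM/MEM
c8: i13 ld.MEM  tail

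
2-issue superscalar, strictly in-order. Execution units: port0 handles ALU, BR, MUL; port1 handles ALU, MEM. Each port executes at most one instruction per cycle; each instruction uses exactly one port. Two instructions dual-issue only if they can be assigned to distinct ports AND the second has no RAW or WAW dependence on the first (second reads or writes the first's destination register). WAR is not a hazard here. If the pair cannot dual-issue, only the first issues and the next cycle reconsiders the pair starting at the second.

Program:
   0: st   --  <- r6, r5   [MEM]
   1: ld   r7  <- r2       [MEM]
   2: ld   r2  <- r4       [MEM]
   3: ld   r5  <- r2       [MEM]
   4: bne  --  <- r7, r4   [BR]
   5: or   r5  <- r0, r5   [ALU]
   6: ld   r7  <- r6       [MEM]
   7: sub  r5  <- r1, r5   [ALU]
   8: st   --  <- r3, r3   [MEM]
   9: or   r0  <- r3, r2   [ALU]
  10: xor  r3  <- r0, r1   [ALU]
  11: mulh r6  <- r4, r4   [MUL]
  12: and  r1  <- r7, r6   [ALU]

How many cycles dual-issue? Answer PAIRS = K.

#0 head=0: st i0 no-port MEM/MEM
#1 head=1: ld i1 no-port MEM/MEM
#2 head=2: ld i2 no-port MEM/MEM
#3 head=3: ld/bne i3+i4 dual
#4 head=5: or/ld i5+i6 dual
#5 head=7: sub/st i7+i8 dual
#6 head=9: or i9 RAW r0
#7 head=10: xor/mulh i10+i11 dual
#8 head=12: and i12 tail

PAIRS = 4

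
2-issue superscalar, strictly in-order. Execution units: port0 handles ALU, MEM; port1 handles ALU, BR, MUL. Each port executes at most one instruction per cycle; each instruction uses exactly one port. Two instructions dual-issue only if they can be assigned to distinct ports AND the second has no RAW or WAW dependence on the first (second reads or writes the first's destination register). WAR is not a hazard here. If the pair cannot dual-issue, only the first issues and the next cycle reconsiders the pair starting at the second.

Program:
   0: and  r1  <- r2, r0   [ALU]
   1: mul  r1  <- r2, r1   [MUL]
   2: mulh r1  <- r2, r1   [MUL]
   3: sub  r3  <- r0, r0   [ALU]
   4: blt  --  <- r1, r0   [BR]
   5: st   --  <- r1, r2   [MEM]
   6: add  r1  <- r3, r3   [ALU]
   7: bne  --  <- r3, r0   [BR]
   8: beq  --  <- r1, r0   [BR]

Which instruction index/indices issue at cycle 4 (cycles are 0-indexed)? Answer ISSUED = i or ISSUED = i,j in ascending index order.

0. and.ALU @i0  | RAW+WAW r1
1. mul.MUL @i1  | no-port MUL/MUL
2. mulh.MUL sub.ALU @i2/i3  | dual
3. blt.BR st.MEM @i4/i5  | dual
4. add.ALU bne.BR @i6/i7  | dual
5. beq.BR @i8  | tail

ISSUED = 6,7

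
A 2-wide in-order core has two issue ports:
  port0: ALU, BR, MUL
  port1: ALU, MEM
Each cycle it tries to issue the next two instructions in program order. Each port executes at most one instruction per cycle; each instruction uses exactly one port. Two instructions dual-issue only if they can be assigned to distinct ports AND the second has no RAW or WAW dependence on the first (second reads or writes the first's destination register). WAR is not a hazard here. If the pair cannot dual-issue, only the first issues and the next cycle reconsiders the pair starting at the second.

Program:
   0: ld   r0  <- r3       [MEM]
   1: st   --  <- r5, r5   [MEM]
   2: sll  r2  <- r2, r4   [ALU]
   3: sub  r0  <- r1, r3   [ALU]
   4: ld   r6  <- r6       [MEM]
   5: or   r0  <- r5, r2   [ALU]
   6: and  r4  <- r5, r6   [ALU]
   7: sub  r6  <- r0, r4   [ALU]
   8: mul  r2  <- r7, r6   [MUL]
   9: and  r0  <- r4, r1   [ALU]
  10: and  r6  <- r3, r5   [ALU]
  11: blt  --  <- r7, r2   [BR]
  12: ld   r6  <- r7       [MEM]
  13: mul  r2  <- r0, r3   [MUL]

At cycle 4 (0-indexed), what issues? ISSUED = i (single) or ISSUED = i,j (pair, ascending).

ISSUED = 7

t=0 i0:ld ; no-port MEM/MEM
t=1 i1+i2:st/sll ; 2-wide
t=2 i3+i4:sub/ld ; 2-wide
t=3 i5+i6:or/and ; 2-wide
t=4 i7:sub ; RAW r6
t=5 i8+i9:mul/and ; 2-wide
t=6 i10+i11:and/blt ; 2-wide
t=7 i12+i13:ld/mul ; 2-wide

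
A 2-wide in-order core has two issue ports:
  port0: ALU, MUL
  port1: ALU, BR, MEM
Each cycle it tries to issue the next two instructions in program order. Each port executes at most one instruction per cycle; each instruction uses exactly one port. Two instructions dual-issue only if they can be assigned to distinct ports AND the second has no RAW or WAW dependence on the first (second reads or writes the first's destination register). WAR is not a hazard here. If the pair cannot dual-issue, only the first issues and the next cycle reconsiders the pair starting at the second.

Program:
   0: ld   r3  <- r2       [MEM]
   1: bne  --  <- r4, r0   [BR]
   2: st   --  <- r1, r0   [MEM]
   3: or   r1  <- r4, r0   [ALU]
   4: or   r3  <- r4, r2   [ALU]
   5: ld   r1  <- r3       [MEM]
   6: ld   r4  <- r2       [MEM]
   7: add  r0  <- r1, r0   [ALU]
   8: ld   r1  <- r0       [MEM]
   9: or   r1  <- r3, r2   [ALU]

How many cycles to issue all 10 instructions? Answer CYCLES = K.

0. ld.MEM @i0  | no-port MEM/BR
1. bne.BR @i1  | no-port BR/MEM
2. st.MEM or.ALU @i2,i3  | dual
3. or.ALU @i4  | RAW r3
4. ld.MEM @i5  | no-port MEM/MEM
5. ld.MEM add.ALU @i6,i7  | dual
6. ld.MEM @i8  | WAW r1
7. or.ALU @i9  | tail

CYCLES = 8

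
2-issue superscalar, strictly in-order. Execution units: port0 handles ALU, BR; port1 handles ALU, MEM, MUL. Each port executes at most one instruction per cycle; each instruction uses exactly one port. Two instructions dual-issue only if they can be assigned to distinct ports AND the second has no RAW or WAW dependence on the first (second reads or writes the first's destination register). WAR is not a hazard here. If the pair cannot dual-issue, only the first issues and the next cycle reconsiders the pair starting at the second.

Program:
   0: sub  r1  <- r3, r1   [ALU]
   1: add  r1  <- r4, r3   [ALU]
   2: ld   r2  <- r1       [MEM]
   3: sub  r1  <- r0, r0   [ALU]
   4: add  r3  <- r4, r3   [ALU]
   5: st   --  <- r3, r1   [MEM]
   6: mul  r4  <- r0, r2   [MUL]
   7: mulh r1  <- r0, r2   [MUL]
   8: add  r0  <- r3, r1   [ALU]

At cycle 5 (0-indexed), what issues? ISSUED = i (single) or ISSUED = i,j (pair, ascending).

ISSUED = 6

  cy0 -> i0 (sub.ALU) WAW r1
  cy1 -> i1 (add.ALU) RAW r1
  cy2 -> i2,i3 (ld.MEM sub.ALU) dual
  cy3 -> i4 (add.ALU) RAW r3
  cy4 -> i5 (st.MEM) no-port MEM/MUL
  cy5 -> i6 (mul.MUL) no-port MUL/MUL
  cy6 -> i7 (mulh.MUL) RAW r1
  cy7 -> i8 (add.ALU) tail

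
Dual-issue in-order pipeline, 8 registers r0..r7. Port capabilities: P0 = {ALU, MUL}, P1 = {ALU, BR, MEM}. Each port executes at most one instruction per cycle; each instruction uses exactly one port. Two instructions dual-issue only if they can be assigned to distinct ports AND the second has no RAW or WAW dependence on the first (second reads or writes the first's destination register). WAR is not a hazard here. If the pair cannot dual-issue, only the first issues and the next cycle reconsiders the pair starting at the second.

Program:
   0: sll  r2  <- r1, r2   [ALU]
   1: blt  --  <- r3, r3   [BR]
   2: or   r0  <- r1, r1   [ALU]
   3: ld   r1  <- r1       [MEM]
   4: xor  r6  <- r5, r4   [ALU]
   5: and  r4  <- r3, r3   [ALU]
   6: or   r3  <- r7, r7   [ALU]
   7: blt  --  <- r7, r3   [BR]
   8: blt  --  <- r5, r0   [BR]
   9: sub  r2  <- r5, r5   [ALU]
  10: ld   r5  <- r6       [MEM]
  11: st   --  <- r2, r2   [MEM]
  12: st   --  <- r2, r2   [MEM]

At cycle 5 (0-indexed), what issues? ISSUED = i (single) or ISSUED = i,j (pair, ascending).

[0] i0+i1  sll+blt  -- 2-wide
[1] i2+i3  or+ld  -- 2-wide
[2] i4+i5  xor+and  -- 2-wide
[3] i6  or  -- RAW r3
[4] i7  blt  -- no-port BR/BR
[5] i8+i9  blt+sub  -- 2-wide
[6] i10  ld  -- no-port MEM/MEM
[7] i11  st  -- no-port MEM/MEM
[8] i12  st  -- tail

ISSUED = 8,9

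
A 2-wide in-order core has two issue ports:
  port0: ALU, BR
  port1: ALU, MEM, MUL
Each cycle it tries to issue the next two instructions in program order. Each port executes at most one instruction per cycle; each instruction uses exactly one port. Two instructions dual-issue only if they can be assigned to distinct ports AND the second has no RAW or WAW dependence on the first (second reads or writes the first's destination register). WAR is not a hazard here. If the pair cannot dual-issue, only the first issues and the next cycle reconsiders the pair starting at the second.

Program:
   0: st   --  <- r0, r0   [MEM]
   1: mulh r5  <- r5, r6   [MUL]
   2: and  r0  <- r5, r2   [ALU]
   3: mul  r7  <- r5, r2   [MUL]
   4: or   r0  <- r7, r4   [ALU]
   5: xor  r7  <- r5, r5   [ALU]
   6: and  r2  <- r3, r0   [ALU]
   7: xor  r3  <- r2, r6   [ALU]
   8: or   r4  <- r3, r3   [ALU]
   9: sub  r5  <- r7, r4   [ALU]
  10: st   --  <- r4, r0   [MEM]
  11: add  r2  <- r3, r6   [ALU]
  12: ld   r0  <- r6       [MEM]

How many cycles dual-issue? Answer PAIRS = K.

0. st @i0  | no-port MEM/MUL
1. mulh @i1  | RAW r5
2. and mul @i2+i3  | dual
3. or xor @i4+i5  | dual
4. and @i6  | RAW r2
5. xor @i7  | RAW r3
6. or @i8  | RAW r4
7. sub st @i9+i10  | dual
8. add ld @i11+i12  | dual

PAIRS = 4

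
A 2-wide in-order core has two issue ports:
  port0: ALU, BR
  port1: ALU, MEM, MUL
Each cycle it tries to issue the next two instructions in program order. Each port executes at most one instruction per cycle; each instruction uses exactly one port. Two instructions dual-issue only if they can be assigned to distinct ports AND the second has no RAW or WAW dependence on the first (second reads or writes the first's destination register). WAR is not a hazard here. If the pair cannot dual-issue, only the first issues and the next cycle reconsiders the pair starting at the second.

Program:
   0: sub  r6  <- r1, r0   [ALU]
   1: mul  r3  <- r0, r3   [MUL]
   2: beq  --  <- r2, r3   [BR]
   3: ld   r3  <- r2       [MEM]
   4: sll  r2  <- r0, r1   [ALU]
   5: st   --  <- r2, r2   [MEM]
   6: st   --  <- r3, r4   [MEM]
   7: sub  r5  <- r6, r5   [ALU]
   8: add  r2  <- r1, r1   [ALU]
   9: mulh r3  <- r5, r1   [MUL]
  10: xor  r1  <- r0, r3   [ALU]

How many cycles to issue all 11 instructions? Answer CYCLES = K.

CYCLES = 7

t=0 i0,i1:sub;mul ; pair
t=1 i2,i3:beq;ld ; pair
t=2 i4:sll ; RAW r2
t=3 i5:st ; no-port MEM/MEM
t=4 i6,i7:st;sub ; pair
t=5 i8,i9:add;mulh ; pair
t=6 i10:xor ; tail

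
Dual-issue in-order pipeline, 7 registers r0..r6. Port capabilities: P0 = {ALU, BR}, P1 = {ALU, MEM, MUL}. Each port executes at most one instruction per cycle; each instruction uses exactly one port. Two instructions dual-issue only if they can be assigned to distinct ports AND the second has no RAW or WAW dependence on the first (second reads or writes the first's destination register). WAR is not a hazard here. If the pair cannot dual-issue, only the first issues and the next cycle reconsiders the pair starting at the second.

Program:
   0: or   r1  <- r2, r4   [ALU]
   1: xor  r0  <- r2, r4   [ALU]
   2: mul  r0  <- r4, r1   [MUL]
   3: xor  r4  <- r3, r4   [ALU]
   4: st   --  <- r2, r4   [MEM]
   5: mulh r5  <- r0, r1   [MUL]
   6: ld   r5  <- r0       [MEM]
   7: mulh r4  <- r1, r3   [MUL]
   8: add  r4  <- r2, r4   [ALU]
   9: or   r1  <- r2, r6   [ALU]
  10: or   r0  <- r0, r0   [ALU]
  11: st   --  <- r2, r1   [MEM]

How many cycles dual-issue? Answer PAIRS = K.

PAIRS = 4

t=0 i0+i1:or.ALU;xor.ALU ; pair
t=1 i2+i3:mul.MUL;xor.ALU ; pair
t=2 i4:st.MEM ; no-port MEM/MUL
t=3 i5:mulh.MUL ; no-port MUL/MEM
t=4 i6:ld.MEM ; no-port MEM/MUL
t=5 i7:mulh.MUL ; RAW+WAW r4
t=6 i8+i9:add.ALU;or.ALU ; pair
t=7 i10+i11:or.ALU;st.MEM ; pair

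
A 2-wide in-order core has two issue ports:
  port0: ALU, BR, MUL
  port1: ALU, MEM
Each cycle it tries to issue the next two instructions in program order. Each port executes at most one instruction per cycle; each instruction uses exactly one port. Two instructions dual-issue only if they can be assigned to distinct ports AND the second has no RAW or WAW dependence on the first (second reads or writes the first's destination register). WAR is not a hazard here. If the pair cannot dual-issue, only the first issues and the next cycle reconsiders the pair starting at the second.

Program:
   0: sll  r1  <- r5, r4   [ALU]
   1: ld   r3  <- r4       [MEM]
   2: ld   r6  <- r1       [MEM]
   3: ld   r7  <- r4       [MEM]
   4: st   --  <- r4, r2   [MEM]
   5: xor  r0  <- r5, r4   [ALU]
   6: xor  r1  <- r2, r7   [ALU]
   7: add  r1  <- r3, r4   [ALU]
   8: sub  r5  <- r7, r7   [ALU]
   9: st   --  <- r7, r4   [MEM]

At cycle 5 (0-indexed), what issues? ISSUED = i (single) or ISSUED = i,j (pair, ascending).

ISSUED = 7,8

[0] i0,i1  sll/ld  -- pair
[1] i2  ld  -- no-port MEM/MEM
[2] i3  ld  -- no-port MEM/MEM
[3] i4,i5  st/xor  -- pair
[4] i6  xor  -- WAW r1
[5] i7,i8  add/sub  -- pair
[6] i9  st  -- tail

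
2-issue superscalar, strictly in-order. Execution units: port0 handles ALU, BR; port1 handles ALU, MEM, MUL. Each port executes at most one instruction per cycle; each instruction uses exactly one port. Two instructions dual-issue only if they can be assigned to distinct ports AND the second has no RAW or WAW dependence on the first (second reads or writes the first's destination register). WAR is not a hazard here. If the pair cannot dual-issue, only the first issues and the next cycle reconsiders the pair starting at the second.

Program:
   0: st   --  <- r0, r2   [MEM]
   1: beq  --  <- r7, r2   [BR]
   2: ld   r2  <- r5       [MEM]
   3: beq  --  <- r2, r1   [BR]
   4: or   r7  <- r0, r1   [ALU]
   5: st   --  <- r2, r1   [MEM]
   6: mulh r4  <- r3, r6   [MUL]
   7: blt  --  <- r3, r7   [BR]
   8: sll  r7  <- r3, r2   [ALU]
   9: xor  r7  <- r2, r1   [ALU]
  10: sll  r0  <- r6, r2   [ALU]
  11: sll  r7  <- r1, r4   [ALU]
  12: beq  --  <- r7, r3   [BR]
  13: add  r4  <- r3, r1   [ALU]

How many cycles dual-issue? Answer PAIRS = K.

c0: i0&i1 st/beq  dual
c1: i2 ld  RAW r2
c2: i3&i4 beq/or  dual
c3: i5 st  no-port MEM/MUL
c4: i6&i7 mulh/blt  dual
c5: i8 sll  WAW r7
c6: i9&i10 xor/sll  dual
c7: i11 sll  RAW r7
c8: i12&i13 beq/add  dual

PAIRS = 5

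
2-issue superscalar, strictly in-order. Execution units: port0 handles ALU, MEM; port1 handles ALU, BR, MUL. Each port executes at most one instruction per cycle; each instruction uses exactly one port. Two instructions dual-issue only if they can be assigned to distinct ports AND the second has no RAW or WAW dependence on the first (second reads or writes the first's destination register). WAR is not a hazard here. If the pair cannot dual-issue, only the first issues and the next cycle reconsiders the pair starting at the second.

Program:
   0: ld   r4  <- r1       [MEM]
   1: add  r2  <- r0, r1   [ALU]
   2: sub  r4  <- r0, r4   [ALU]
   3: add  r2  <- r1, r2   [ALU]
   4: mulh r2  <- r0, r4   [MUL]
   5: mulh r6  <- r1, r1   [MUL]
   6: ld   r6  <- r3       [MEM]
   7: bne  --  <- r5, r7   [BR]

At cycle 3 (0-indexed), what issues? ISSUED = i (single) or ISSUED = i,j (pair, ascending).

ISSUED = 5

c0: i0/i1 ld+add  dual
c1: i2/i3 sub+add  dual
c2: i4 mulh  no-port MUL/MUL
c3: i5 mulh  WAW r6
c4: i6/i7 ld+bne  dual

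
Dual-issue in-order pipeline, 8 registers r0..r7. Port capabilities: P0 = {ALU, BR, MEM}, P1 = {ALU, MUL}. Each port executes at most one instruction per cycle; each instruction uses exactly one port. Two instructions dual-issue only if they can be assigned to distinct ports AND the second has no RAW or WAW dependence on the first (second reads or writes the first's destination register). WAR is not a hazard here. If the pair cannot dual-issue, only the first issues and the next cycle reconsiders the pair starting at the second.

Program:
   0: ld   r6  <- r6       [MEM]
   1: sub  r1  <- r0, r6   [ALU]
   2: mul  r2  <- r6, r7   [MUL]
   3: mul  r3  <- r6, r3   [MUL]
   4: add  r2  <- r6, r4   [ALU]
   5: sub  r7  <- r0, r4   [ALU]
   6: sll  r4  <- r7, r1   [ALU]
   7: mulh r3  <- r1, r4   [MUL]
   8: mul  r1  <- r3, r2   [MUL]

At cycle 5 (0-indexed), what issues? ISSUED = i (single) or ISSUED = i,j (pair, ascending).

#0 head=0: ld i0 RAW r6
#1 head=1: sub+mul i1,i2 pair
#2 head=3: mul+add i3,i4 pair
#3 head=5: sub i5 RAW r7
#4 head=6: sll i6 RAW r4
#5 head=7: mulh i7 no-port MUL/MUL
#6 head=8: mul i8 tail

ISSUED = 7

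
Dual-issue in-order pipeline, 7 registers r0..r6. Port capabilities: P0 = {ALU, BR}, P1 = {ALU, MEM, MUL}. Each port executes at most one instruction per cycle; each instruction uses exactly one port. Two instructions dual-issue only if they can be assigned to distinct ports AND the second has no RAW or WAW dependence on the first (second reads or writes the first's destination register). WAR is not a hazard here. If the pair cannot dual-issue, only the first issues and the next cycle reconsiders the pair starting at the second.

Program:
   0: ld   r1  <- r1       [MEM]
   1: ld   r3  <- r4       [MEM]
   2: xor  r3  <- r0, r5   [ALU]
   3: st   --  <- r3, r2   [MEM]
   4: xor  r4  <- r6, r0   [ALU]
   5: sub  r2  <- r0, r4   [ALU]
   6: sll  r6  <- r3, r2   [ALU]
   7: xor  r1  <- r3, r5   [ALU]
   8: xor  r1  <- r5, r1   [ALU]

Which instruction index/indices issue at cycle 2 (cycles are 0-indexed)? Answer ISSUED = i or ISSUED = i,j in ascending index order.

0. ld.MEM @i0  | no-port MEM/MEM
1. ld.MEM @i1  | WAW r3
2. xor.ALU @i2  | RAW r3
3. st.MEM xor.ALU @i3/i4  | 2-wide
4. sub.ALU @i5  | RAW r2
5. sll.ALU xor.ALU @i6/i7  | 2-wide
6. xor.ALU @i8  | tail

ISSUED = 2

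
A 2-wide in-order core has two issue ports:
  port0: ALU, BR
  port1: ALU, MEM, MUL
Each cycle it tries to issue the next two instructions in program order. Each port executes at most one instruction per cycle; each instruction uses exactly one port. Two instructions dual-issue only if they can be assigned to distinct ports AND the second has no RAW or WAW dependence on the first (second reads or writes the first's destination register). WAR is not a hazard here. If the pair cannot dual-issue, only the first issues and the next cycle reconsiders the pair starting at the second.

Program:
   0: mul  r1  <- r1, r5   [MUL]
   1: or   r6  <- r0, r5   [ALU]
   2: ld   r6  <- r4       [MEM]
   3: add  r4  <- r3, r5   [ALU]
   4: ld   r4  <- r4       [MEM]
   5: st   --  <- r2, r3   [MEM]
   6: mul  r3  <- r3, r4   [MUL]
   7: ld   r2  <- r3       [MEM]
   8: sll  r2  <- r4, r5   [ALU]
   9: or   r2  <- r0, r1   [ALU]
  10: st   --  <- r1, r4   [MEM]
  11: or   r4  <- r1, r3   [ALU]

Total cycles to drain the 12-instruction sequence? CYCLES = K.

c0: i0,i1 mul.MUL/or.ALU  2-wide
c1: i2,i3 ld.MEM/add.ALU  2-wide
c2: i4 ld.MEM  no-port MEM/MEM
c3: i5 st.MEM  no-port MEM/MUL
c4: i6 mul.MUL  no-port MUL/MEM
c5: i7 ld.MEM  WAW r2
c6: i8 sll.ALU  WAW r2
c7: i9,i10 or.ALU/st.MEM  2-wide
c8: i11 or.ALU  tail

CYCLES = 9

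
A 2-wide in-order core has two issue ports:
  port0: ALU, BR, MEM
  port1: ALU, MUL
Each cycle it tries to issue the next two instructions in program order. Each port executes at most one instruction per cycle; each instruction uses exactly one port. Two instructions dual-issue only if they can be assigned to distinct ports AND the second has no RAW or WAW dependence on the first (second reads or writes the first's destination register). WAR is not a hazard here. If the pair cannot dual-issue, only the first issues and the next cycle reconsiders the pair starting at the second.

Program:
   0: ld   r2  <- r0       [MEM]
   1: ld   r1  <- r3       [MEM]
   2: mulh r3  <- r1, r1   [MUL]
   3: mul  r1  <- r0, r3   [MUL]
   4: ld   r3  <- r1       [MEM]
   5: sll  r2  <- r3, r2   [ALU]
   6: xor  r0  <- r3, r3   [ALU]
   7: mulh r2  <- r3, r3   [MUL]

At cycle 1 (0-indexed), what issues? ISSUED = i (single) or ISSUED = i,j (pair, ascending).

ISSUED = 1

[0] i0  ld.MEM  -- no-port MEM/MEM
[1] i1  ld.MEM  -- RAW r1
[2] i2  mulh.MUL  -- no-port MUL/MUL
[3] i3  mul.MUL  -- RAW r1
[4] i4  ld.MEM  -- RAW r3
[5] i5,i6  sll.ALU xor.ALU  -- dual
[6] i7  mulh.MUL  -- tail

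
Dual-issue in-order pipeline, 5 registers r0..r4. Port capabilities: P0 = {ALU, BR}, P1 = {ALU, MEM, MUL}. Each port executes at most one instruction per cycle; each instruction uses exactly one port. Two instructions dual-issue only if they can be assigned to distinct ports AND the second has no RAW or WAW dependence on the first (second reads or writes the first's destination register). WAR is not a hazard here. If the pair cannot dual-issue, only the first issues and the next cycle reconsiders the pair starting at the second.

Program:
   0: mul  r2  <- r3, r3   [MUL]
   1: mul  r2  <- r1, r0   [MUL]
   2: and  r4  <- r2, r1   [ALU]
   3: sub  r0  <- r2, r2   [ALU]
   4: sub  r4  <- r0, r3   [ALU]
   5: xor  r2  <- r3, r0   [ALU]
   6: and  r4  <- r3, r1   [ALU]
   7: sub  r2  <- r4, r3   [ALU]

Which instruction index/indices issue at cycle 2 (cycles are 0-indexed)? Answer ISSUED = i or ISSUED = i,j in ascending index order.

t=0 i0:mul.MUL ; no-port MUL/MUL
t=1 i1:mul.MUL ; RAW r2
t=2 i2&i3:and.ALU;sub.ALU ; dual
t=3 i4&i5:sub.ALU;xor.ALU ; dual
t=4 i6:and.ALU ; RAW r4
t=5 i7:sub.ALU ; tail

ISSUED = 2,3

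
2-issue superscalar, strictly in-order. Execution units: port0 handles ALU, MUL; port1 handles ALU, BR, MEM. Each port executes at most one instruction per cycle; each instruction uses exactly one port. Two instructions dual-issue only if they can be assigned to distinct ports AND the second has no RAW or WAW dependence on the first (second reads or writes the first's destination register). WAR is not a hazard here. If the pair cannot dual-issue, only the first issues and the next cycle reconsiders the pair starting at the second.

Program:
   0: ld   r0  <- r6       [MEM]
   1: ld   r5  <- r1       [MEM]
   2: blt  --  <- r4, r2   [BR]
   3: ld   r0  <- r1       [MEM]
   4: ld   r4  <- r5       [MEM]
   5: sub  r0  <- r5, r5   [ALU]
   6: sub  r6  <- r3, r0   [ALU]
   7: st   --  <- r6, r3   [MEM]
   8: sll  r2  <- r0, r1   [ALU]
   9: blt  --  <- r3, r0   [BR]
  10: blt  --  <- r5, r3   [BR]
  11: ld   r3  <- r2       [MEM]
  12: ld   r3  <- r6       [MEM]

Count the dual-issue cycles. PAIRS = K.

PAIRS = 2

[0] i0  ld  -- no-port MEM/MEM
[1] i1  ld  -- no-port MEM/BR
[2] i2  blt  -- no-port BR/MEM
[3] i3  ld  -- no-port MEM/MEM
[4] i4/i5  ld;sub  -- dual
[5] i6  sub  -- RAW r6
[6] i7/i8  st;sll  -- dual
[7] i9  blt  -- no-port BR/BR
[8] i10  blt  -- no-port BR/MEM
[9] i11  ld  -- no-port MEM/MEM
[10] i12  ld  -- tail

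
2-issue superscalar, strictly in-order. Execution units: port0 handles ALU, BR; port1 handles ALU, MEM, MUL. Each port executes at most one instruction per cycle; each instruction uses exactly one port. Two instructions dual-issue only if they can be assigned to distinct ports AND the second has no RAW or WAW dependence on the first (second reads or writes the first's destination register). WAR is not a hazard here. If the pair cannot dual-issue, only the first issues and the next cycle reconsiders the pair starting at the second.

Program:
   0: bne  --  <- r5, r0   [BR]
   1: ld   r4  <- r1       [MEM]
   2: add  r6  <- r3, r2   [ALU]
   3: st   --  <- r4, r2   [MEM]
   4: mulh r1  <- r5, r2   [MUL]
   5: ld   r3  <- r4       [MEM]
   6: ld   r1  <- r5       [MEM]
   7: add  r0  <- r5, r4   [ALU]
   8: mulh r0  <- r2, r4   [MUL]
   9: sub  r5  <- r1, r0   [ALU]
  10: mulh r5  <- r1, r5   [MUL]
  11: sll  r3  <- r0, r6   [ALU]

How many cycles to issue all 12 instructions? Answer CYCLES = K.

CYCLES = 8

[0] i0&i1  bne.BR ld.MEM  -- pair
[1] i2&i3  add.ALU st.MEM  -- pair
[2] i4  mulh.MUL  -- no-port MUL/MEM
[3] i5  ld.MEM  -- no-port MEM/MEM
[4] i6&i7  ld.MEM add.ALU  -- pair
[5] i8  mulh.MUL  -- RAW r0
[6] i9  sub.ALU  -- RAW+WAW r5
[7] i10&i11  mulh.MUL sll.ALU  -- pair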